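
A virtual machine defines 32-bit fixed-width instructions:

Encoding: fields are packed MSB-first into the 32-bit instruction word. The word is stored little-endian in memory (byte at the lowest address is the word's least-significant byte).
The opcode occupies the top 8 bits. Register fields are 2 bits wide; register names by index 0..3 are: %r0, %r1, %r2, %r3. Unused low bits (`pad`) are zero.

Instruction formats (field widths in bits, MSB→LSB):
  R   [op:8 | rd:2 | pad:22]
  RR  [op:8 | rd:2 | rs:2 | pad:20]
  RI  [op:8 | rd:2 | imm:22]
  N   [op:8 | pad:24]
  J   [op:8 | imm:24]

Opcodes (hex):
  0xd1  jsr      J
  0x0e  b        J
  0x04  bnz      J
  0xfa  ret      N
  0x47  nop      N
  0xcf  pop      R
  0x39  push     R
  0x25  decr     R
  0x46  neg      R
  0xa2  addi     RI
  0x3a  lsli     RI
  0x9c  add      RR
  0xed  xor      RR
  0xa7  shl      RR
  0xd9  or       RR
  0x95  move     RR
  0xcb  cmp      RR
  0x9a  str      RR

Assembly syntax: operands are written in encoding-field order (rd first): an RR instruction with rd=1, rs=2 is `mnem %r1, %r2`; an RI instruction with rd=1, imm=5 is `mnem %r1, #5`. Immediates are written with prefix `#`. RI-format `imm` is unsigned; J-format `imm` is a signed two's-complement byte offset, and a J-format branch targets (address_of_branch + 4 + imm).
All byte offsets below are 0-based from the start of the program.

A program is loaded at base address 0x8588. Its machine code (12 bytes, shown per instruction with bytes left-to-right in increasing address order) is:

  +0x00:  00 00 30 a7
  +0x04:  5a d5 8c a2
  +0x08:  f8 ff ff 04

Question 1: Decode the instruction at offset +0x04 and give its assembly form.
addi %r2, #841050

+0x04: 5a d5 8c a2 ⇒ word 0xa28cd55a (little)
  opcode bits[31:24]=0xa2: addi/RI
  rd@[23:22]=0x2 ⇒ %r2
  imm@[21:0]=0xcd55a ⇒ #841050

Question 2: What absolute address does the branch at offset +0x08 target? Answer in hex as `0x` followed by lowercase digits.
0x858c

off 0x08: read f8 ff ff 04 as little → 0x04fffff8
  op=0x04fffff8>>24=0x4 ⇒ bnz (J)
  imm@[23:0]=0xfffff8 (s24→-8) ⇒ #-8
  target = base 0x8588 + off 0x08 + 4 + imm -8 = 0x858c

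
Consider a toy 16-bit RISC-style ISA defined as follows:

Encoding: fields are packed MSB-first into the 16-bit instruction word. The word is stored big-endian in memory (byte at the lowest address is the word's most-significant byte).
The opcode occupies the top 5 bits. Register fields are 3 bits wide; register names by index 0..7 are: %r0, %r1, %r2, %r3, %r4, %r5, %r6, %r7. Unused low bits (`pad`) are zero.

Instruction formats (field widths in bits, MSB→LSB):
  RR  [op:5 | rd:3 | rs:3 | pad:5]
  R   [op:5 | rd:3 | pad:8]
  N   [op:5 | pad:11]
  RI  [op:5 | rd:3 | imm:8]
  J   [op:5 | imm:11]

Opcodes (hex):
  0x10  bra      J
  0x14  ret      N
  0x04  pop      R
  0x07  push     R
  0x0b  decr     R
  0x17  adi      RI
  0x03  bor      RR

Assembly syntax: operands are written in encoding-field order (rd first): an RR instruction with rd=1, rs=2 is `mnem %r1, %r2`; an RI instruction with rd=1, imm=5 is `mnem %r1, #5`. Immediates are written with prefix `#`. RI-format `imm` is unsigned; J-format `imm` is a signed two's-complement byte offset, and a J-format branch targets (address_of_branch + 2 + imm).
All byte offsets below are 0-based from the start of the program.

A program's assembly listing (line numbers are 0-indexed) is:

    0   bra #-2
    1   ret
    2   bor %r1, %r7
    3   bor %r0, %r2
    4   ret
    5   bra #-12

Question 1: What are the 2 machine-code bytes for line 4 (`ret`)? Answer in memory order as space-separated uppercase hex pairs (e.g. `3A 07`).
A0 00

4. ret fields op=0x14:5|pad=0:11 → word a000h → a0 00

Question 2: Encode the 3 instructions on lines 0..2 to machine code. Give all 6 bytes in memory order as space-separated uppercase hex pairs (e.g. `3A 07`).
0. bra fields op=0x10:5|imm=-2:11 → word 87feh → 87 fe
1. ret fields op=0x14:5|pad=0:11 → word a000h → a0 00
2. bor fields op=0x3:5|rd=1:3|rs=7:3|pad=0:5 → word 19e0h → 19 e0

87 FE A0 00 19 E0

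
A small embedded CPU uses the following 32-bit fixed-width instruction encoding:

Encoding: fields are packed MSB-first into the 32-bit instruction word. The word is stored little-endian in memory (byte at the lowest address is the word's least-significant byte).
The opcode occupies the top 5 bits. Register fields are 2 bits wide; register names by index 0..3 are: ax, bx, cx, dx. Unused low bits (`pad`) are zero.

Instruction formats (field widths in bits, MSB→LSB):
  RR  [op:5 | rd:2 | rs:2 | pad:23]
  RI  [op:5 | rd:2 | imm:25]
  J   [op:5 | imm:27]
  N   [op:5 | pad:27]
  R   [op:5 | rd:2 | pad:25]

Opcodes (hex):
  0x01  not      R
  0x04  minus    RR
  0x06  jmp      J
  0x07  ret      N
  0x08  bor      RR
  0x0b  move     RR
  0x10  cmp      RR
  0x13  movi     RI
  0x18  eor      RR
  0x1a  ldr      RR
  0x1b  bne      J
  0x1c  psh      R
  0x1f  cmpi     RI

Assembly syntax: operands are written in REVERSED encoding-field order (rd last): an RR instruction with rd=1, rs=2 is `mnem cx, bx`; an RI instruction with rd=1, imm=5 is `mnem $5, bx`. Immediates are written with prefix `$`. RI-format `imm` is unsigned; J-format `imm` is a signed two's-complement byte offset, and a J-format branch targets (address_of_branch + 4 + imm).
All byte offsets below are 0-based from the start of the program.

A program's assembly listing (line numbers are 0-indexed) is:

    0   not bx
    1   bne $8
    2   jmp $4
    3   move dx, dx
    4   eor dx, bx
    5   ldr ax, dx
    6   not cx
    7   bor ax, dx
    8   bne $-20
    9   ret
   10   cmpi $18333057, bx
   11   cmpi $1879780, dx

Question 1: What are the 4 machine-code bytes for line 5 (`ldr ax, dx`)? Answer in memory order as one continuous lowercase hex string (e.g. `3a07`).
000000d6

5. ldr fields op=0x1a:5|rd=3:2|rs=0:2|pad=0:23 → word d6000000h → 00 00 00 d6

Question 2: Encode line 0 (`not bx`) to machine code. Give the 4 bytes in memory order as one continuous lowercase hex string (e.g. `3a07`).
0000000a

line 0 (not): pack op=0x1:5|rd=1:2|pad=0:25 = 0x0a000000; little→ 00 00 00 0a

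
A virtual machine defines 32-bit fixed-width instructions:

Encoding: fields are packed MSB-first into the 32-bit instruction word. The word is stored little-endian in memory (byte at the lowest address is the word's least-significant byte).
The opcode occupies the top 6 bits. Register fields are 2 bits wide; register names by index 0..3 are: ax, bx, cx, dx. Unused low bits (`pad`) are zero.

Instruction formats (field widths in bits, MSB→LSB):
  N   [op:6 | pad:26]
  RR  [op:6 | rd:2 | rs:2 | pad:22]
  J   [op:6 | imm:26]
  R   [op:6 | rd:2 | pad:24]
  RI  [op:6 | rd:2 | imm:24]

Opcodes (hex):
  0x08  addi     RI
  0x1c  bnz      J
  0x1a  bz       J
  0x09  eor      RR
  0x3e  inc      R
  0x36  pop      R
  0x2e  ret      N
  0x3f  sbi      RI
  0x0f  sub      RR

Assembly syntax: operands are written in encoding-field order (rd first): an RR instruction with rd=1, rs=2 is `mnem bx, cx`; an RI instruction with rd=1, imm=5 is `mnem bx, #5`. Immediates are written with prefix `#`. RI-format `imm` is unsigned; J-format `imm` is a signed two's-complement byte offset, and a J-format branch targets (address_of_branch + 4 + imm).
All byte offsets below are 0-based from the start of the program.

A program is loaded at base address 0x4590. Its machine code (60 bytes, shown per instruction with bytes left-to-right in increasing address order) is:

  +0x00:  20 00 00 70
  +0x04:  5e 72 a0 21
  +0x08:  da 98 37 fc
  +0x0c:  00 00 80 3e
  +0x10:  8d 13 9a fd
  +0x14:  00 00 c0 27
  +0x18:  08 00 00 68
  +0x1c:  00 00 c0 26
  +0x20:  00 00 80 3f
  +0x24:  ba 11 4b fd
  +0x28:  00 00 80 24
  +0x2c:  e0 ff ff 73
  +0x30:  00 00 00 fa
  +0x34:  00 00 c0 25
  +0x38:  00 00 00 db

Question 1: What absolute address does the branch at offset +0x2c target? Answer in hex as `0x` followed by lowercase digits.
0x45a0

@+2c  little-endian(e0 ff ff 73) = 0x73ffffe0
  opcode bits[31:26]=0x1c: bnz/J
  imm@[25:0]=0x3ffffe0 (s26→-32) ⇒ #-32
  target = base 0x4590 + off 0x2c + 4 + imm -32 = 0x45a0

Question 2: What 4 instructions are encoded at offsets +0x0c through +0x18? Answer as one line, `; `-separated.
sub cx, cx; sbi bx, #10097549; eor dx, dx; bz #8

@+0c  little-endian(00 00 80 3e) = 0x3e800000
  opcode bits[31:26]=0xf: sub/RR
  rd: (w>>24)&0x3=0x2 → cx
  rs: (w>>22)&0x3=0x2 → cx
@+10  little-endian(8d 13 9a fd) = 0xfd9a138d
  opcode bits[31:26]=0x3f: sbi/RI
  rd: (w>>24)&0x3=0x1 → bx
  imm: (w>>0)&0xffffff=0x9a138d → #10097549
@+14  little-endian(00 00 c0 27) = 0x27c00000
  opcode bits[31:26]=0x9: eor/RR
  rd: (w>>24)&0x3=0x3 → dx
  rs: (w>>22)&0x3=0x3 → dx
@+18  little-endian(08 00 00 68) = 0x68000008
  opcode bits[31:26]=0x1a: bz/J
  imm: (w>>0)&0x3ffffff=0x8 → #8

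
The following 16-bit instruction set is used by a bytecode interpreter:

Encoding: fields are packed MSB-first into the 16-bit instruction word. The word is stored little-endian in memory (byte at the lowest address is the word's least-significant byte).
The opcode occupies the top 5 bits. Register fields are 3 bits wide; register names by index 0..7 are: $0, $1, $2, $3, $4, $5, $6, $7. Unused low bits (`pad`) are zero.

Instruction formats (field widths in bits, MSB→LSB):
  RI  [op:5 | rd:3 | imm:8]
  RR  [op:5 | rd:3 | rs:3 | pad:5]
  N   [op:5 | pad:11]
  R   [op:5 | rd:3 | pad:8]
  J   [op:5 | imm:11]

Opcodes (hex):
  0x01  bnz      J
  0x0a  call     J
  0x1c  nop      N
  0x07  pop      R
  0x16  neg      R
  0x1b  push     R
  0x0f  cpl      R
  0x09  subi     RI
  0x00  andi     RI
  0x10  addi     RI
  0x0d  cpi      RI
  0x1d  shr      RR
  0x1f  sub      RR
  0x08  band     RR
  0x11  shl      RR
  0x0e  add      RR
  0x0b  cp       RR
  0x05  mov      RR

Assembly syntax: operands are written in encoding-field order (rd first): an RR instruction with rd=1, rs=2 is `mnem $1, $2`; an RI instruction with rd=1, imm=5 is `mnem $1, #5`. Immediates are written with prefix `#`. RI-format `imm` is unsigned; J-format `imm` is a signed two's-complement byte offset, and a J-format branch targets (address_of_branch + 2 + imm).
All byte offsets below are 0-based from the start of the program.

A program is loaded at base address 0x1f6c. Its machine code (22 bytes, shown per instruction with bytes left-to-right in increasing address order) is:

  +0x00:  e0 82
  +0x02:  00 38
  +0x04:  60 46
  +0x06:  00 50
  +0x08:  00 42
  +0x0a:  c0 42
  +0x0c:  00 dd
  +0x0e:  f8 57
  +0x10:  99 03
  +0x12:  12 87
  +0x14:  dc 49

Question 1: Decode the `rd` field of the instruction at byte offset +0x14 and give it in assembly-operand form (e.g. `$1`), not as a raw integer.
@+14  little-endian(dc 49) = 0x49dc
  opcode bits[15:11]=0x9: subi/RI
  rd: (w>>8)&0x7=0x1 → $1
  imm: (w>>0)&0xff=0xdc → #220

$1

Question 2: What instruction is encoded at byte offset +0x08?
+0x08: 00 42 ⇒ word 0x4200 (little)
  top 5b → 0x8 → band [RR]
  rd: (w>>8)&0x7=0x2 → $2
  rs: (w>>5)&0x7=0x0 → $0

band $2, $0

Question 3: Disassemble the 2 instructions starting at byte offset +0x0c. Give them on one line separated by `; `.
+0x0c: 00 dd ⇒ word 0xdd00 (little)
  top 5b → 0x1b → push [R]
  [10:8] rd=5 = $5
+0x0e: f8 57 ⇒ word 0x57f8 (little)
  top 5b → 0xa → call [J]
  [10:0] imm=2040 (s11→-8) = #-8

push $5; call #-8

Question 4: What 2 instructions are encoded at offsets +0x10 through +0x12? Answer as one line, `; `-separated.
+0x10: 99 03 ⇒ word 0x0399 (little)
  opcode bits[15:11]=0x0: andi/RI
  rd: (w>>8)&0x7=0x3 → $3
  imm: (w>>0)&0xff=0x99 → #153
+0x12: 12 87 ⇒ word 0x8712 (little)
  opcode bits[15:11]=0x10: addi/RI
  rd: (w>>8)&0x7=0x7 → $7
  imm: (w>>0)&0xff=0x12 → #18

andi $3, #153; addi $7, #18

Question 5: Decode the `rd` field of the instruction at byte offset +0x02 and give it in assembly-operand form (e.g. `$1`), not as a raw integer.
[02] 00 38 → 0x3800
  top 5b → 0x7 → pop [R]
  rd@[10:8]=0x0 ⇒ $0

$0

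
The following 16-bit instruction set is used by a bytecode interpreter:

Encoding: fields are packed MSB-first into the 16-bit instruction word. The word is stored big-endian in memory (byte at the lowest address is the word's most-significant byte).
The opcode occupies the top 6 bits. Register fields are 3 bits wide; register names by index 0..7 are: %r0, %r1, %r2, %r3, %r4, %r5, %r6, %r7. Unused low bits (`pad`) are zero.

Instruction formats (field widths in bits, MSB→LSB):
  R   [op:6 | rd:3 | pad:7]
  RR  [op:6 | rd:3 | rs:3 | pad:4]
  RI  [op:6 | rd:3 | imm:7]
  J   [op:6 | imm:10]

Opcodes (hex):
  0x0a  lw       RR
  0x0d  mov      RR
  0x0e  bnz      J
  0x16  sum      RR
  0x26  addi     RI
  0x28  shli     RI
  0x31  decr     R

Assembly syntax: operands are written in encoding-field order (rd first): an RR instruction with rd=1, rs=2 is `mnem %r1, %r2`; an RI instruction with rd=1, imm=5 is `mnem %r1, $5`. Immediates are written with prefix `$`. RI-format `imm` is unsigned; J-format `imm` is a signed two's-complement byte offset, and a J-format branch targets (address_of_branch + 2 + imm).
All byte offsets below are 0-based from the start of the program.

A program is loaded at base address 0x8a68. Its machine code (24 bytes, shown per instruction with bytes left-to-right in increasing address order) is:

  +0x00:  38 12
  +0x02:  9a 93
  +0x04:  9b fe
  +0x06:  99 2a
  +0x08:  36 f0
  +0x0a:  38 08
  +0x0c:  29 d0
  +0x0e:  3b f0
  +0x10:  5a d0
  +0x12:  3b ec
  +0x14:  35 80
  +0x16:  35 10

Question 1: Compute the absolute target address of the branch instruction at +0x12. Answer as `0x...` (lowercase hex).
0x8a68

[12] 3b ec → 0x3bec
  op=0x3bec>>10=0xe ⇒ bnz (J)
  [9:0] imm=1004 (s10→-20) = $-20
  target = base 0x8a68 + off 0x12 + 2 + imm -20 = 0x8a68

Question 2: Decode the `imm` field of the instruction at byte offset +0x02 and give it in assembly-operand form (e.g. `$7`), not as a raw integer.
@+02  big-endian(9a 93) = 0x9a93
  op=0x9a93>>10=0x26 ⇒ addi (RI)
  rd: (w>>7)&0x7=0x5 → %r5
  imm: (w>>0)&0x7f=0x13 → $19

$19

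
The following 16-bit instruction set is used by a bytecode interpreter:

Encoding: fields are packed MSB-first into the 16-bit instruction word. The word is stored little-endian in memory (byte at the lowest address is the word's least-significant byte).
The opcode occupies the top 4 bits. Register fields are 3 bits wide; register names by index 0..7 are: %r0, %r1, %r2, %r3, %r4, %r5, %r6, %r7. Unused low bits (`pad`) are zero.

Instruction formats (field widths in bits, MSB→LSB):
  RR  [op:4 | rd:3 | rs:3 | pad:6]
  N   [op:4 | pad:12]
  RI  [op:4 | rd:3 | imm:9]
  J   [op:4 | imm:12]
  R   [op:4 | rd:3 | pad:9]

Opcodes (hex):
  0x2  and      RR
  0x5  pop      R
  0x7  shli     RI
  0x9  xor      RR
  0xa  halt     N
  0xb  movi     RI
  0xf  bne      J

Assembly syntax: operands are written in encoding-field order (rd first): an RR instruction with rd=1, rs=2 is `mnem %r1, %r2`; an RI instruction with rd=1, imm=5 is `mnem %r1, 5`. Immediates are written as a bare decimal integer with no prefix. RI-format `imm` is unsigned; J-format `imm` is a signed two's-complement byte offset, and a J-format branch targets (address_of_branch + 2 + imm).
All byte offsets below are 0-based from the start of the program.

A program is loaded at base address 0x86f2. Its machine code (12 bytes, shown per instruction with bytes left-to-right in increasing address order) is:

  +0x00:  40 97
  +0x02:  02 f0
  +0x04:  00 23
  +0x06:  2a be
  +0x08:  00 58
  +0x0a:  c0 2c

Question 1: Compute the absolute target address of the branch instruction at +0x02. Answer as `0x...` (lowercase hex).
0x86f8

+0x02: 02 f0 ⇒ word 0xf002 (little)
  opcode bits[15:12]=0xf: bne/J
  imm@[11:0]=0x2 ⇒ 2
  target = base 0x86f2 + off 0x02 + 2 + imm 2 = 0x86f8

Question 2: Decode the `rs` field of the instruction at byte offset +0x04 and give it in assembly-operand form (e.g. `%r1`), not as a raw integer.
+0x04: 00 23 ⇒ word 0x2300 (little)
  op=0x2300>>12=0x2 ⇒ and (RR)
  [11:9] rd=1 = %r1
  [8:6] rs=4 = %r4

%r4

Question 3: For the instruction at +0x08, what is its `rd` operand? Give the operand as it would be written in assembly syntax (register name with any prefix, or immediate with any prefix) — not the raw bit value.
+0x08: 00 58 ⇒ word 0x5800 (little)
  opcode bits[15:12]=0x5: pop/R
  rd: (w>>9)&0x7=0x4 → %r4

%r4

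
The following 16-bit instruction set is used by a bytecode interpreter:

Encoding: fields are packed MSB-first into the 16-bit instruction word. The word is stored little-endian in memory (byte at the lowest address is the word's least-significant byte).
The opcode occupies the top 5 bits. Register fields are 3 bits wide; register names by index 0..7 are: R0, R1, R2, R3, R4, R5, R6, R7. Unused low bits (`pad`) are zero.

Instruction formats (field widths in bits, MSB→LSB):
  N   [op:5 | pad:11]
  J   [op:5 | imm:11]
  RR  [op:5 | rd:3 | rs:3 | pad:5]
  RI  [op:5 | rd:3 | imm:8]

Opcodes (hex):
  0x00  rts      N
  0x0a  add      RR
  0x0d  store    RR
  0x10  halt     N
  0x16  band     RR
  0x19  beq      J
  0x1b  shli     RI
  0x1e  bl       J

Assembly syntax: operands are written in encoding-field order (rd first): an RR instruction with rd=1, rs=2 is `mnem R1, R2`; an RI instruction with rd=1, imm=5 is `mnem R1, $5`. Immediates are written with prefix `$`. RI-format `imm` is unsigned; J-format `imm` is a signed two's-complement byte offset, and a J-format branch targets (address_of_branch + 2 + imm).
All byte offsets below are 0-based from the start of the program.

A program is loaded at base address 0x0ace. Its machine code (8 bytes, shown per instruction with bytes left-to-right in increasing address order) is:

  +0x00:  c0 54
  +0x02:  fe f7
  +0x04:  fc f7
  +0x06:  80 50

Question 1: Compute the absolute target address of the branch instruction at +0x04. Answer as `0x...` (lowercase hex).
0x0ad0

+0x04: fc f7 ⇒ word 0xf7fc (little)
  op=0xf7fc>>11=0x1e ⇒ bl (J)
  [10:0] imm=2044 (s11→-4) = $-4
  target = base 0x0ace + off 0x04 + 2 + imm -4 = 0x0ad0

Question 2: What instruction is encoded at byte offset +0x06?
add R0, R4

[06] 80 50 → 0x5080
  top 5b → 0xa → add [RR]
  rd: (w>>8)&0x7=0x0 → R0
  rs: (w>>5)&0x7=0x4 → R4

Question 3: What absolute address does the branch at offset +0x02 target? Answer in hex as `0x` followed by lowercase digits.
0x0ad0

@+02  little-endian(fe f7) = 0xf7fe
  opcode bits[15:11]=0x1e: bl/J
  imm: (w>>0)&0x7ff=0x7fe (s11→-2) → $-2
  target = base 0x0ace + off 0x02 + 2 + imm -2 = 0x0ad0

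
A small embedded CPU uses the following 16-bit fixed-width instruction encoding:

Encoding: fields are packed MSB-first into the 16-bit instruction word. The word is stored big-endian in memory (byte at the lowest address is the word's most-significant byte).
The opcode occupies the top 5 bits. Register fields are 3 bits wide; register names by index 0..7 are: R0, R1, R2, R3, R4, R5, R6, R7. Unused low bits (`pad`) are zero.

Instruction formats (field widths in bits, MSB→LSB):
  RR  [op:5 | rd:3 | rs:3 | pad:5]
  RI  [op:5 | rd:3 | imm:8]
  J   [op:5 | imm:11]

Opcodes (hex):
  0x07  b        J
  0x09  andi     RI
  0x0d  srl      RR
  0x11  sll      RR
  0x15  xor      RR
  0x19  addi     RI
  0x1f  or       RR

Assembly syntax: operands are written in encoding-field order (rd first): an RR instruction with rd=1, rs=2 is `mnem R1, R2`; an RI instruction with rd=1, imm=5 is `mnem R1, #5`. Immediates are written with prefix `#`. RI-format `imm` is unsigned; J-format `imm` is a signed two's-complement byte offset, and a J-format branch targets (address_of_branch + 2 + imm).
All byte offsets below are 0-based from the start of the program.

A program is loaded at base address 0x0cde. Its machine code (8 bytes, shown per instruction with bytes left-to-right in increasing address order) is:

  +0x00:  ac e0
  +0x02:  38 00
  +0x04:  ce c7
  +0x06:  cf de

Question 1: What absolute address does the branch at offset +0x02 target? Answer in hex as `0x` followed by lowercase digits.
0x0ce2

off 0x02: read 38 00 as big → 0x3800
  op=0x3800>>11=0x7 ⇒ b (J)
  imm: (w>>0)&0x7ff=0x0 → #0
  target = base 0x0cde + off 0x02 + 2 + imm 0 = 0x0ce2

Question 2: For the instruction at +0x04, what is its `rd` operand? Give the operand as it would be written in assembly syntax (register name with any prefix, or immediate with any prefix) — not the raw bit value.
R6

@+04  big-endian(ce c7) = 0xcec7
  op=0xcec7>>11=0x19 ⇒ addi (RI)
  [10:8] rd=6 = R6
  [7:0] imm=199 = #199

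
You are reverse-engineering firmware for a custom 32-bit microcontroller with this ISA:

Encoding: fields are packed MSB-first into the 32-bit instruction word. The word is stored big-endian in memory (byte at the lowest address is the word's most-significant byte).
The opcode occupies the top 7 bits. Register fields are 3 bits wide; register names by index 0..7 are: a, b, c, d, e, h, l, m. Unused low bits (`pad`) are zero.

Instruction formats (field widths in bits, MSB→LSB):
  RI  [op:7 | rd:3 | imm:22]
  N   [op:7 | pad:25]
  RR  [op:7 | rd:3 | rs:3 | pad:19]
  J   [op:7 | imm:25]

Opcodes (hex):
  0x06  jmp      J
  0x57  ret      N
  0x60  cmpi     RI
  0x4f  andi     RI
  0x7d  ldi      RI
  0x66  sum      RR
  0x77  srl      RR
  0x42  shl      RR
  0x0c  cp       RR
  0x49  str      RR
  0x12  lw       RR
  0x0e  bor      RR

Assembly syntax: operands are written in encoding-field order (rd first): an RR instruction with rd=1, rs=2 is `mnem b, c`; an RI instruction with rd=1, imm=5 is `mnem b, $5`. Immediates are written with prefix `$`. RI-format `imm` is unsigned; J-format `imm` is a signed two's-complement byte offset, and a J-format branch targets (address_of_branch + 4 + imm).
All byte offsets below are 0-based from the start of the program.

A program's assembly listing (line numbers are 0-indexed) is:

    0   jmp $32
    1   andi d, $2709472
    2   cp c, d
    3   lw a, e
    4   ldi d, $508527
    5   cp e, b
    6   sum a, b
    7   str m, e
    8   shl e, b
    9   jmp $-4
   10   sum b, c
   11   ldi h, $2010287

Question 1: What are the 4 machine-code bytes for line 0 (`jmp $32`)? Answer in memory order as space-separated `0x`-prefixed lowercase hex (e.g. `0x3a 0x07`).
L0: jmp op=0x6:7|imm=32:25 ⇒ 0x0c000020 ⇒ big 0c 00 00 20

0x0c 0x00 0x00 0x20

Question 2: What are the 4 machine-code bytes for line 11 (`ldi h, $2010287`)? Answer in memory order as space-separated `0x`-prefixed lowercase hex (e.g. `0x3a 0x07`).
0xfb 0x5e 0xac 0xaf

line 11 (ldi): pack op=0x7d:7|rd=5:3|imm=2010287:22 = 0xfb5eacaf; big→ fb 5e ac af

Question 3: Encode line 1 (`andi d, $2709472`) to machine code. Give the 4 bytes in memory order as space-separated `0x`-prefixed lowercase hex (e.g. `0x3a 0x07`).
0x9e 0xe9 0x57 0xe0

line 1 (andi): pack op=0x4f:7|rd=3:3|imm=2709472:22 = 0x9ee957e0; big→ 9e e9 57 e0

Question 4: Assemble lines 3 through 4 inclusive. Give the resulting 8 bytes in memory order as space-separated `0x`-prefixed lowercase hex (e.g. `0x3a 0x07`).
0x24 0x20 0x00 0x00 0xfa 0xc7 0xc2 0x6f

3. lw fields op=0x12:7|rd=0:3|rs=4:3|pad=0:19 → word 24200000h → 24 20 00 00
4. ldi fields op=0x7d:7|rd=3:3|imm=508527:22 → word fac7c26fh → fa c7 c2 6f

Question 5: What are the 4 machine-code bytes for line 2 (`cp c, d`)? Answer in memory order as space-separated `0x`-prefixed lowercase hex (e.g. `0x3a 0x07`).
line 2 (cp): pack op=0xc:7|rd=2:3|rs=3:3|pad=0:19 = 0x18980000; big→ 18 98 00 00

0x18 0x98 0x00 0x00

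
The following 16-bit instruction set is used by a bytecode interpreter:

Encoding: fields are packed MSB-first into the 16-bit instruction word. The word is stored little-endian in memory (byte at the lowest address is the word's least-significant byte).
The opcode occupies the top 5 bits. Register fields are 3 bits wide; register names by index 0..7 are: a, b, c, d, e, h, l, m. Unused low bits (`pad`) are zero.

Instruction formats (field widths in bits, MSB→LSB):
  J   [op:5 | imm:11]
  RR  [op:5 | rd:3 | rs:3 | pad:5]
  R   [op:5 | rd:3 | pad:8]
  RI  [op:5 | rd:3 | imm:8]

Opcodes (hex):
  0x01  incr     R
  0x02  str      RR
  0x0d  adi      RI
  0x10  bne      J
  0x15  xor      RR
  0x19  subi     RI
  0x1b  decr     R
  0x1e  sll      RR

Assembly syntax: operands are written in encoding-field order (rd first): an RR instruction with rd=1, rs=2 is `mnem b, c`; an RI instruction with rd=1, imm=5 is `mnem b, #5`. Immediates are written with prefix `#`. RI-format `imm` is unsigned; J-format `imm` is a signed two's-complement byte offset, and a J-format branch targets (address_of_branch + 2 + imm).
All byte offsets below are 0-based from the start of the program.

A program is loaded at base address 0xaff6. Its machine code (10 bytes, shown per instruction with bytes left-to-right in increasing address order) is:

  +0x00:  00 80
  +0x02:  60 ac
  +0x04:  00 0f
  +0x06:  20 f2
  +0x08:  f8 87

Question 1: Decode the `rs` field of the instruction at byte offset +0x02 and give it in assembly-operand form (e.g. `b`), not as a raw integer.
+0x02: 60 ac ⇒ word 0xac60 (little)
  op=0xac60>>11=0x15 ⇒ xor (RR)
  [10:8] rd=4 = e
  [7:5] rs=3 = d

d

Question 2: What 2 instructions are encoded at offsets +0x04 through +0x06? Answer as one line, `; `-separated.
incr m; sll c, b

+0x04: 00 0f ⇒ word 0x0f00 (little)
  opcode bits[15:11]=0x1: incr/R
  [10:8] rd=7 = m
+0x06: 20 f2 ⇒ word 0xf220 (little)
  opcode bits[15:11]=0x1e: sll/RR
  [10:8] rd=2 = c
  [7:5] rs=1 = b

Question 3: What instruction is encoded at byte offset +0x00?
bne #0

off 0x00: read 00 80 as little → 0x8000
  opcode bits[15:11]=0x10: bne/J
  imm@[10:0]=0x0 ⇒ #0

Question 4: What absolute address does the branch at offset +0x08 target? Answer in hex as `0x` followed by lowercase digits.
0xaff8

[08] f8 87 → 0x87f8
  top 5b → 0x10 → bne [J]
  [10:0] imm=2040 (s11→-8) = #-8
  target = base 0xaff6 + off 0x08 + 2 + imm -8 = 0xaff8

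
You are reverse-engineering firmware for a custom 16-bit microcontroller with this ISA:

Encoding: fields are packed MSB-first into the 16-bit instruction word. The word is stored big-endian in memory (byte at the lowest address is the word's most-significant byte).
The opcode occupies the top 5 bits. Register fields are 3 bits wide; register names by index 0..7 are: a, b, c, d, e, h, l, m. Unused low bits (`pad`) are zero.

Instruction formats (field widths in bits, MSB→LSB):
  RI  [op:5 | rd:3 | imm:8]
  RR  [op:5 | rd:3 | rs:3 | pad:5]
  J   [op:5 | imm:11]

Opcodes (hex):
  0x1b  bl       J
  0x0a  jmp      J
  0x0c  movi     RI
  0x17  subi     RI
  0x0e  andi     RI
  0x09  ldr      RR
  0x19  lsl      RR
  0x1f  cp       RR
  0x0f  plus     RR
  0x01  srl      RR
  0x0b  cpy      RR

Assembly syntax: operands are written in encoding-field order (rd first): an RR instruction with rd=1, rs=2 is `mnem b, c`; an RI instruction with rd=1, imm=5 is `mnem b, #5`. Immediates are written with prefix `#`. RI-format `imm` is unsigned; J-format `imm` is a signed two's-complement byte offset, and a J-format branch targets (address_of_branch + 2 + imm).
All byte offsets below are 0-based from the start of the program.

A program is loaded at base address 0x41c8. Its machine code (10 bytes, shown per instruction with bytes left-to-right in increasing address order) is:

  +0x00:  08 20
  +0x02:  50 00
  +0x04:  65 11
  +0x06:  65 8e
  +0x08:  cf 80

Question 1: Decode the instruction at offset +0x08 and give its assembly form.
off 0x08: read cf 80 as big → 0xcf80
  opcode bits[15:11]=0x19: lsl/RR
  rd: (w>>8)&0x7=0x7 → m
  rs: (w>>5)&0x7=0x4 → e

lsl m, e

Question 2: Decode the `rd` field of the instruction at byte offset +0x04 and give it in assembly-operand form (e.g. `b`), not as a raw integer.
off 0x04: read 65 11 as big → 0x6511
  opcode bits[15:11]=0xc: movi/RI
  rd@[10:8]=0x5 ⇒ h
  imm@[7:0]=0x11 ⇒ #17

h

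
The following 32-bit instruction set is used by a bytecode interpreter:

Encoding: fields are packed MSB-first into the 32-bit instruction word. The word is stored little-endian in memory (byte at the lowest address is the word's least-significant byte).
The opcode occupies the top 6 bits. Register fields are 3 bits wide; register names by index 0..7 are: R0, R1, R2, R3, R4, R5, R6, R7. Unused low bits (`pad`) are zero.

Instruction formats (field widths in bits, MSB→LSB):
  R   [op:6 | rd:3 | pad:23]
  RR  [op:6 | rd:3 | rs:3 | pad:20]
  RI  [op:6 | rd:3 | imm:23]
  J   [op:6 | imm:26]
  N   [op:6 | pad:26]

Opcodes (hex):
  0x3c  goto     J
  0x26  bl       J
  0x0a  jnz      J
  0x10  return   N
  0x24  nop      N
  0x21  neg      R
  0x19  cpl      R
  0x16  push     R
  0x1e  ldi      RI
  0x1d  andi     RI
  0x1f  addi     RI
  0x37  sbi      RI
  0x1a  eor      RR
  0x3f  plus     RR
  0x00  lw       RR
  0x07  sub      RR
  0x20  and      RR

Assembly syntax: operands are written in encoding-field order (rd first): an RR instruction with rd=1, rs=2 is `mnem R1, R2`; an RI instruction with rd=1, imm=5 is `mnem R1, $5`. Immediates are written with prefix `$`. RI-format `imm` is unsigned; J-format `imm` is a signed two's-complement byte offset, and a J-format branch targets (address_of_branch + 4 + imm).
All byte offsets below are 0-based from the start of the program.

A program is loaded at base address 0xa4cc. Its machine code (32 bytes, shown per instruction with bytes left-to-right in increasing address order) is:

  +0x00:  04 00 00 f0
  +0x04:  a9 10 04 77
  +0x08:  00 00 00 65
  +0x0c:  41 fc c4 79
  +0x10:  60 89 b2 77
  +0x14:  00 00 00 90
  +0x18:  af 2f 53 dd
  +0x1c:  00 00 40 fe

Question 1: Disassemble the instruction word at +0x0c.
ldi R3, $4521025

[0c] 41 fc c4 79 → 0x79c4fc41
  opcode bits[31:26]=0x1e: ldi/RI
  [25:23] rd=3 = R3
  [22:0] imm=4521025 = $4521025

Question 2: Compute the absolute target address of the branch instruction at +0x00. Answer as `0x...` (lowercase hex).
0xa4d4

off 0x00: read 04 00 00 f0 as little → 0xf0000004
  op=0xf0000004>>26=0x3c ⇒ goto (J)
  imm: (w>>0)&0x3ffffff=0x4 → $4
  target = base 0xa4cc + off 0x00 + 4 + imm 4 = 0xa4d4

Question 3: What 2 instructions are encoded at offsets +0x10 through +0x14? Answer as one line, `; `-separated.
@+10  little-endian(60 89 b2 77) = 0x77b28960
  opcode bits[31:26]=0x1d: andi/RI
  [25:23] rd=7 = R7
  [22:0] imm=3311968 = $3311968
@+14  little-endian(00 00 00 90) = 0x90000000
  opcode bits[31:26]=0x24: nop/N

andi R7, $3311968; nop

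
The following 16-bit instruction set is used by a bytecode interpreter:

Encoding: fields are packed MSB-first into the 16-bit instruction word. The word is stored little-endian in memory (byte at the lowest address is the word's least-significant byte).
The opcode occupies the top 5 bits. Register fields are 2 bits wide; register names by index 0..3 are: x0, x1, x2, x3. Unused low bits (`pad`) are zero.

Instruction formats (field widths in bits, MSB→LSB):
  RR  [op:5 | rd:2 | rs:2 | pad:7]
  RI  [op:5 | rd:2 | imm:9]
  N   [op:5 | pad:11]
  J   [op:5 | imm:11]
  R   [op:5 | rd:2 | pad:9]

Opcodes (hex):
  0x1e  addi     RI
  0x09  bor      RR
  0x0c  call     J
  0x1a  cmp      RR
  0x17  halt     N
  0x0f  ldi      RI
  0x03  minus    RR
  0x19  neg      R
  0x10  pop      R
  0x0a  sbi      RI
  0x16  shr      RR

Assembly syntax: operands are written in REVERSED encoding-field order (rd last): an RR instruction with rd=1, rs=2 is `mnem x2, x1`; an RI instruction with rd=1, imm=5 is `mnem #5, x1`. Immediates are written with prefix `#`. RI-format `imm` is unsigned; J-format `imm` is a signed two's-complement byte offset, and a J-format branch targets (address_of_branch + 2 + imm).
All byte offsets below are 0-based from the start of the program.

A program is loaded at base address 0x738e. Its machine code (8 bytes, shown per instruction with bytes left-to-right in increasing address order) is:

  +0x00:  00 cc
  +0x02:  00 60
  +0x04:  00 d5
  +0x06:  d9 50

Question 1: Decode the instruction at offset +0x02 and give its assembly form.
call #0

@+02  little-endian(00 60) = 0x6000
  op=0x6000>>11=0xc ⇒ call (J)
  [10:0] imm=0 = #0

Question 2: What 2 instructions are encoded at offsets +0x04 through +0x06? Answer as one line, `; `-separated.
cmp x2, x2; sbi #217, x0

[04] 00 d5 → 0xd500
  opcode bits[15:11]=0x1a: cmp/RR
  rd@[10:9]=0x2 ⇒ x2
  rs@[8:7]=0x2 ⇒ x2
[06] d9 50 → 0x50d9
  opcode bits[15:11]=0xa: sbi/RI
  rd@[10:9]=0x0 ⇒ x0
  imm@[8:0]=0xd9 ⇒ #217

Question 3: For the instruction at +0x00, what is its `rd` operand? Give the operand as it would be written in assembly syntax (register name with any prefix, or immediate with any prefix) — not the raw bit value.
x2

off 0x00: read 00 cc as little → 0xcc00
  op=0xcc00>>11=0x19 ⇒ neg (R)
  rd@[10:9]=0x2 ⇒ x2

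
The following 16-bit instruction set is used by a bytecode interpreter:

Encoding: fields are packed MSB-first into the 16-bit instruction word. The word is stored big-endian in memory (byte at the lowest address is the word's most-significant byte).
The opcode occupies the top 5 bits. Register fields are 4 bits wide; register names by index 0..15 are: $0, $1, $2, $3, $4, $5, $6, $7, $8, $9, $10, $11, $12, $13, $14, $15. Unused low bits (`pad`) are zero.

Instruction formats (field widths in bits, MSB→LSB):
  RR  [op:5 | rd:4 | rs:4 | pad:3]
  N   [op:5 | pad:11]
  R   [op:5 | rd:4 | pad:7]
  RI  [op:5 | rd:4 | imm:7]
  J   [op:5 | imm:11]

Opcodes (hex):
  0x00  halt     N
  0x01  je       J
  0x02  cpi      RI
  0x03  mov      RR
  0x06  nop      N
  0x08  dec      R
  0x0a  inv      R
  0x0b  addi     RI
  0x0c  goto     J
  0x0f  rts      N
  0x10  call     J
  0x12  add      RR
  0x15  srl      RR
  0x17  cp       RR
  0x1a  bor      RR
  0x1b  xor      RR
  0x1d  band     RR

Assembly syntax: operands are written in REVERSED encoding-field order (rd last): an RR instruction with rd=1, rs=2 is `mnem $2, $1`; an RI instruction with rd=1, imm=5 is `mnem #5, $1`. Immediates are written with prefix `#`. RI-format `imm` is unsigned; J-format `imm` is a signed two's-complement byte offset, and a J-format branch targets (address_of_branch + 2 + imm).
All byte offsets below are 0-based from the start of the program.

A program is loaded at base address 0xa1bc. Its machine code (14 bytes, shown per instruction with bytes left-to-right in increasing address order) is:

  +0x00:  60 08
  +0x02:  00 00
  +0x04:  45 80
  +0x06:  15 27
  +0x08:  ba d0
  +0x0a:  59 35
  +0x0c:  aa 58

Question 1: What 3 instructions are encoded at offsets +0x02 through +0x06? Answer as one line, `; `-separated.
+0x02: 00 00 ⇒ word 0x0000 (big)
  opcode bits[15:11]=0x0: halt/N
+0x04: 45 80 ⇒ word 0x4580 (big)
  opcode bits[15:11]=0x8: dec/R
  [10:7] rd=11 = $11
+0x06: 15 27 ⇒ word 0x1527 (big)
  opcode bits[15:11]=0x2: cpi/RI
  [10:7] rd=10 = $10
  [6:0] imm=39 = #39

halt; dec $11; cpi #39, $10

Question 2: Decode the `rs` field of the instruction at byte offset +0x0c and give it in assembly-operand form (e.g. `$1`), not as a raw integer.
$11

off 0x0c: read aa 58 as big → 0xaa58
  top 5b → 0x15 → srl [RR]
  [10:7] rd=4 = $4
  [6:3] rs=11 = $11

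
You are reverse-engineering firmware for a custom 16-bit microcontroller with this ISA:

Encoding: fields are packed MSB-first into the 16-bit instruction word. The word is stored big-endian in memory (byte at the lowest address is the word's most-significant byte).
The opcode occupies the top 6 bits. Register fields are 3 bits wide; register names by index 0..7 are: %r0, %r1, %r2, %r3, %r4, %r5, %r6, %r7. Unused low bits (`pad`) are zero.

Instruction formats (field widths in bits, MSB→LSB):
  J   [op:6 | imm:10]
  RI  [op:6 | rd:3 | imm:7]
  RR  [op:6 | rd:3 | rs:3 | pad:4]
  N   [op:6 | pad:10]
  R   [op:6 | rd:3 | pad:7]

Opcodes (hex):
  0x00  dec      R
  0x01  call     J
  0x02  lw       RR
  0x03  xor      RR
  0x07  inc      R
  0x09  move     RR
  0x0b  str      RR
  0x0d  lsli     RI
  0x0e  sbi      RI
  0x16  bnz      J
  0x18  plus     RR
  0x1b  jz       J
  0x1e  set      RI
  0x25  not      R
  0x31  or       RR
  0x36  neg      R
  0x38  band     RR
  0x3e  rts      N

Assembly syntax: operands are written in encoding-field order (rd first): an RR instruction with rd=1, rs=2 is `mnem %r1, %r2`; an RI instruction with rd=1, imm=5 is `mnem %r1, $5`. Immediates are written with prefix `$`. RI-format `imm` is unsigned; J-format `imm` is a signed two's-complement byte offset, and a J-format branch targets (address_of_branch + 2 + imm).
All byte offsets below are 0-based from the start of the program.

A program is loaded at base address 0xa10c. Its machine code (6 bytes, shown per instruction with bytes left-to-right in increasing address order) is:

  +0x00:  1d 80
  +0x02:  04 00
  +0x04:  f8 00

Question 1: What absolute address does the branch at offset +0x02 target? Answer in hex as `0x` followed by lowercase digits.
+0x02: 04 00 ⇒ word 0x0400 (big)
  opcode bits[15:10]=0x1: call/J
  imm: (w>>0)&0x3ff=0x0 → $0
  target = base 0xa10c + off 0x02 + 2 + imm 0 = 0xa110

0xa110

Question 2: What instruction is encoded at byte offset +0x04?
[04] f8 00 → 0xf800
  op=0xf800>>10=0x3e ⇒ rts (N)

rts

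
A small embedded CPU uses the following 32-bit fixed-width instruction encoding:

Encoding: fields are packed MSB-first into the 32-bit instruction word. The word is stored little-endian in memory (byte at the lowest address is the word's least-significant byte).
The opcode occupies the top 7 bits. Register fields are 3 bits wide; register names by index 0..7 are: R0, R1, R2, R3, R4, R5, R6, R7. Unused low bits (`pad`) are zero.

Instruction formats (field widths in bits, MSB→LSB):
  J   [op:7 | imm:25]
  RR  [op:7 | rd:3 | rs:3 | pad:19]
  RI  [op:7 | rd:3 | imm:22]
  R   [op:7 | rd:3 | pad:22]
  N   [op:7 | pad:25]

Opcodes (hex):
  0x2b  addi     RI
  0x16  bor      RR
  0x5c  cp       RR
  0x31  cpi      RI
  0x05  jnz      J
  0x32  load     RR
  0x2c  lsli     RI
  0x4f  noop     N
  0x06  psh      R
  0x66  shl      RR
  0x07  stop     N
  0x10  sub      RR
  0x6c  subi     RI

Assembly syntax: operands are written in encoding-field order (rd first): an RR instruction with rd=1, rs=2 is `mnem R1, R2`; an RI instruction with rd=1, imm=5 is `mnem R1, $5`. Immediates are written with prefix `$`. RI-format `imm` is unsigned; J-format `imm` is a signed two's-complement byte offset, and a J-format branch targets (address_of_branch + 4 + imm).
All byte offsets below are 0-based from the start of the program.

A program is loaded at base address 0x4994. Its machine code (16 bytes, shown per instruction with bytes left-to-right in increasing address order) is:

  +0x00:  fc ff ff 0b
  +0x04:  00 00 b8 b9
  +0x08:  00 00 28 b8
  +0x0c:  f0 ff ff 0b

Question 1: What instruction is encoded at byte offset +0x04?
@+04  little-endian(00 00 b8 b9) = 0xb9b80000
  op=0xb9b80000>>25=0x5c ⇒ cp (RR)
  rd@[24:22]=0x6 ⇒ R6
  rs@[21:19]=0x7 ⇒ R7

cp R6, R7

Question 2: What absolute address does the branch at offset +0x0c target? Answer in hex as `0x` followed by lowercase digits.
0x4994

[0c] f0 ff ff 0b → 0x0bfffff0
  top 7b → 0x5 → jnz [J]
  imm: (w>>0)&0x1ffffff=0x1fffff0 (s25→-16) → $-16
  target = base 0x4994 + off 0x0c + 4 + imm -16 = 0x4994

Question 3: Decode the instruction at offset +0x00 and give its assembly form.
+0x00: fc ff ff 0b ⇒ word 0x0bfffffc (little)
  top 7b → 0x5 → jnz [J]
  imm@[24:0]=0x1fffffc (s25→-4) ⇒ $-4

jnz $-4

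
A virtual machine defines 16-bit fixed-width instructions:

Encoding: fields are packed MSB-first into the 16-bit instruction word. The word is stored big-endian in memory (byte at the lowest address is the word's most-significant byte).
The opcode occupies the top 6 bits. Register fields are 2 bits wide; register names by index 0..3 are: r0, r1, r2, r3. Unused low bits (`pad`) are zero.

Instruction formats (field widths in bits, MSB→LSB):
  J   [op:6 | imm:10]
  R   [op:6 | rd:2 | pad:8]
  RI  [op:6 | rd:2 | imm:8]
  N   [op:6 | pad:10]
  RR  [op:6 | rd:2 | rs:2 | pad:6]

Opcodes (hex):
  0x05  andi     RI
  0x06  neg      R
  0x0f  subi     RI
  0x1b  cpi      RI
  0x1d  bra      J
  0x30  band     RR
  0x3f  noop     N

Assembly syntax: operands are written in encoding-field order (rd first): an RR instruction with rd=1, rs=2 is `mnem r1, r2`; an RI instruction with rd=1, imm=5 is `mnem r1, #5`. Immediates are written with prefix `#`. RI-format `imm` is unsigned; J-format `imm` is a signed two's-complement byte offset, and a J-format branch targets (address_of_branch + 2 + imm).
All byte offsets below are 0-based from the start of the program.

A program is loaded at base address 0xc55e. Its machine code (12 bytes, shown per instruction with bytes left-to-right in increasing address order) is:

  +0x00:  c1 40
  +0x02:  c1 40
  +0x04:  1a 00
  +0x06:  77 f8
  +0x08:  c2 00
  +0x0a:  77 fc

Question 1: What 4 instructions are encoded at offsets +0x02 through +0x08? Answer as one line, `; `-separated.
@+02  big-endian(c1 40) = 0xc140
  op=0xc140>>10=0x30 ⇒ band (RR)
  rd@[9:8]=0x1 ⇒ r1
  rs@[7:6]=0x1 ⇒ r1
@+04  big-endian(1a 00) = 0x1a00
  op=0x1a00>>10=0x6 ⇒ neg (R)
  rd@[9:8]=0x2 ⇒ r2
@+06  big-endian(77 f8) = 0x77f8
  op=0x77f8>>10=0x1d ⇒ bra (J)
  imm@[9:0]=0x3f8 (s10→-8) ⇒ #-8
@+08  big-endian(c2 00) = 0xc200
  op=0xc200>>10=0x30 ⇒ band (RR)
  rd@[9:8]=0x2 ⇒ r2
  rs@[7:6]=0x0 ⇒ r0

band r1, r1; neg r2; bra #-8; band r2, r0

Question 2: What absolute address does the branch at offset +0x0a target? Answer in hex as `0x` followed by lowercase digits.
0xc566

off 0x0a: read 77 fc as big → 0x77fc
  top 6b → 0x1d → bra [J]
  imm: (w>>0)&0x3ff=0x3fc (s10→-4) → #-4
  target = base 0xc55e + off 0x0a + 2 + imm -4 = 0xc566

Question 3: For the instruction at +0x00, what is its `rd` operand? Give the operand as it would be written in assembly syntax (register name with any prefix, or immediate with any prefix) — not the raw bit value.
+0x00: c1 40 ⇒ word 0xc140 (big)
  top 6b → 0x30 → band [RR]
  rd@[9:8]=0x1 ⇒ r1
  rs@[7:6]=0x1 ⇒ r1

r1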